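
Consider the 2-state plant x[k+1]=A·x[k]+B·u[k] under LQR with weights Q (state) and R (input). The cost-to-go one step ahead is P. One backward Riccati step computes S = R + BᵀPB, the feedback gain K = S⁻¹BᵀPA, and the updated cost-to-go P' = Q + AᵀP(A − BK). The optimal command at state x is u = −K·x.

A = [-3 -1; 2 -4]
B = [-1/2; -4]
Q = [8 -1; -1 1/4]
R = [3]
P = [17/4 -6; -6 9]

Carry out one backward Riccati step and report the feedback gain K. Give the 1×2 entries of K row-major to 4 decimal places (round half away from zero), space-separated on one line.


-1.0610 0.8877

BᵀP = [21.8750 -33.0000]
S = R + BᵀPB = [3] + [121.0625] = [124.0625]
BᵀPA = [-131.6250 110.1250]
K = S⁻¹·BᵀPA = [-1.0610 0.8877]
A−BK = [-3.5305 -0.5562; -2.2438 -0.4494]
AᵀP(A−BK) = [6.6015 -2.4121; -2.4121 2.4967]
P' = Q + AᵀP(A−BK) = [14.6015 -3.4121; -3.4121 2.7467]
tr(P') = 17.3482


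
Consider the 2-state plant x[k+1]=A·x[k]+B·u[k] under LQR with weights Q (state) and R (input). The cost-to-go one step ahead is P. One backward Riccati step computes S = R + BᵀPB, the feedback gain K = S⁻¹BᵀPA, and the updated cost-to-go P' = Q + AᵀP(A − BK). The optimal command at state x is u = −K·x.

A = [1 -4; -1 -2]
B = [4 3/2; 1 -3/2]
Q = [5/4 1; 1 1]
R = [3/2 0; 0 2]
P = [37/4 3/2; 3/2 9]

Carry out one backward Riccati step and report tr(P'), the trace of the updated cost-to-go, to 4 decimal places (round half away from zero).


5.7162

BᵀP = [38.5000 15.0000; 11.6250 -11.2500]
S = R + BᵀPB = [3/2 0; 0 2] + [169.0000 35.2500; 35.2500 34.3125] = [170.5000 35.2500; 35.2500 36.3125]
BᵀPA = [23.5000 -184.0000; 22.8750 -24.0000]
K = S⁻¹·BᵀPA = [0.0095 -1.1792; 0.6207 0.4838]
A−BK = [0.0309 -0.0089; -0.0784 -0.0952]
AᵀP(A−BK) = [0.8276 0.6450; 0.6450 2.6386]
P' = Q + AᵀP(A−BK) = [2.0776 1.6450; 1.6450 3.6386]
tr(P') = 5.7162


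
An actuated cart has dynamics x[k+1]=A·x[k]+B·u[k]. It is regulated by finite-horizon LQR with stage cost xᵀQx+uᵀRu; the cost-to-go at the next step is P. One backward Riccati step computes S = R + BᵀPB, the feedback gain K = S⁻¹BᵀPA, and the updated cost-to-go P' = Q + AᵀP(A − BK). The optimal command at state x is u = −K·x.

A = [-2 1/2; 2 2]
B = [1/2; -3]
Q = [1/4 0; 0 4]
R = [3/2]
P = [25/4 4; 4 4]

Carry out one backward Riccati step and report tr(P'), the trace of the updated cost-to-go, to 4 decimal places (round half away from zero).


16.5583

BᵀP = [-8.8750 -10.0000]
S = R + BᵀPB = [3/2] + [25.5625] = [27.0625]
BᵀPA = [-2.2500 -24.4375]
K = S⁻¹·BᵀPA = [-0.0831 -0.9030]
A−BK = [-1.9584 0.9515; 1.7506 -0.7090]
AᵀP(A−BK) = [8.8129 -4.2818; -4.2818 3.4954]
P' = Q + AᵀP(A−BK) = [9.0629 -4.2818; -4.2818 7.4954]
tr(P') = 16.5583


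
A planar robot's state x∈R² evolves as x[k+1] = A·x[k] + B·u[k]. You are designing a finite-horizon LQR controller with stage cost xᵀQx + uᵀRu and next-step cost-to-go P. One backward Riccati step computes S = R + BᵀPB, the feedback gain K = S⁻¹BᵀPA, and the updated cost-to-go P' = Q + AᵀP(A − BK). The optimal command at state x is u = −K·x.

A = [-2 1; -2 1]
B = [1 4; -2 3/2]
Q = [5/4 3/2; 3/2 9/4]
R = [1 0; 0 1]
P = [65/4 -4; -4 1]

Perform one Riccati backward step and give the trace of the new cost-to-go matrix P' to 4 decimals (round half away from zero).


BᵀP = [24.2500 -6.0000; 59.0000 -14.5000]
S = R + BᵀPB = [1 0; 0 1] + [36.2500 88.0000; 88.0000 214.2500] = [37.2500 88.0000; 88.0000 215.2500]
BᵀPA = [-36.5000 18.2500; -89.0000 44.5000]
K = S⁻¹·BᵀPA = [-0.0899 0.0449; -0.3767 0.1884]
A−BK = [-0.4032 0.2016; -1.6146 0.8073]
AᵀP(A−BK) = [0.1906 -0.0953; -0.0953 0.0477]
P' = Q + AᵀP(A−BK) = [1.4406 1.4047; 1.4047 2.2977]
tr(P') = 3.7383

3.7383


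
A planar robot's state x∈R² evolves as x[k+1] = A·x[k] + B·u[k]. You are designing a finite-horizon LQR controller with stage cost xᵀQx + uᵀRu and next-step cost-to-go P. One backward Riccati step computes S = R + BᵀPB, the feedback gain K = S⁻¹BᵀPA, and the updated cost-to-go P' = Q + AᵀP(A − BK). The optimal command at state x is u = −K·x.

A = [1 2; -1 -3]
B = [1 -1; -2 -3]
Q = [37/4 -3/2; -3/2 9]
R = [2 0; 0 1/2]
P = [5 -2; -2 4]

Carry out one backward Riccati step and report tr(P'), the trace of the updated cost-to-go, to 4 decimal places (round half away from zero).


BᵀP = [9.0000 -10.0000; 1.0000 -10.0000]
S = R + BᵀPB = [2 0; 0 1/2] + [29.0000 21.0000; 21.0000 29.0000] = [31.0000 21.0000; 21.0000 29.5000]
BᵀPA = [19.0000 48.0000; 11.0000 32.0000]
K = S⁻¹·BᵀPA = [0.6959 1.5713; -0.1225 -0.0338]
A−BK = [0.1816 0.3949; 0.0243 0.0412]
AᵀP(A−BK) = [1.1257 2.5174; 2.5174 5.6600]
P' = Q + AᵀP(A−BK) = [10.3757 1.0174; 1.0174 14.6600]
tr(P') = 25.0356

25.0356


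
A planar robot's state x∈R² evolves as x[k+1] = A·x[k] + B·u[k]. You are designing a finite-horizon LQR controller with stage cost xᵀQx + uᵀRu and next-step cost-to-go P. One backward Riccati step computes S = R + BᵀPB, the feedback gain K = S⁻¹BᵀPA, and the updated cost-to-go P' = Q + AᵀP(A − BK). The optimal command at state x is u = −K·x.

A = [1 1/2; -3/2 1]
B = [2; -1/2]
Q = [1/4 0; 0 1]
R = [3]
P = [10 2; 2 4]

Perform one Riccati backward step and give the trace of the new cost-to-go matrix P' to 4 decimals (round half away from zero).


BᵀP = [19.0000 2.0000]
S = R + BᵀPB = [3] + [37.0000] = [40.0000]
BᵀPA = [16.0000 11.5000]
K = S⁻¹·BᵀPA = [0.4000 0.2875]
A−BK = [0.2000 -0.0750; -1.3000 1.1438]
AᵀP(A−BK) = [6.6000 -5.1000; -5.1000 5.1938]
P' = Q + AᵀP(A−BK) = [6.8500 -5.1000; -5.1000 6.1938]
tr(P') = 13.0438

13.0438


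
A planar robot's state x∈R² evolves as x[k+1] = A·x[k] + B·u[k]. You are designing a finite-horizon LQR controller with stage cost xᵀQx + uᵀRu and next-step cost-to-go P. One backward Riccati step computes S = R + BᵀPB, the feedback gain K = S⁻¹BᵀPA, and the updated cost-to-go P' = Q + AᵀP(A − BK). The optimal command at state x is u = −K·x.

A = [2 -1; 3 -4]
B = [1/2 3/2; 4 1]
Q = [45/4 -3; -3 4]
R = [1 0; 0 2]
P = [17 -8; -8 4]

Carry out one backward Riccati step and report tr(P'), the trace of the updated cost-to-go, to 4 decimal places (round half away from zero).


17.7997

BᵀP = [-23.5000 12.0000; 17.5000 -8.0000]
S = R + BᵀPB = [1 0; 0 2] + [36.2500 -23.2500; -23.2500 18.2500] = [37.2500 -23.2500; -23.2500 20.2500]
BᵀPA = [-11.0000 -24.5000; 11.0000 14.5000]
K = S⁻¹·BᵀPA = [0.1544 -0.7439; 0.7205 -0.1380]
A−BK = [0.8421 -0.4211; 1.6620 -0.8865]
AᵀP(A−BK) = [1.7731 -0.6643; -0.6643 0.7766]
P' = Q + AᵀP(A−BK) = [13.0231 -3.6643; -3.6643 4.7766]
tr(P') = 17.7997


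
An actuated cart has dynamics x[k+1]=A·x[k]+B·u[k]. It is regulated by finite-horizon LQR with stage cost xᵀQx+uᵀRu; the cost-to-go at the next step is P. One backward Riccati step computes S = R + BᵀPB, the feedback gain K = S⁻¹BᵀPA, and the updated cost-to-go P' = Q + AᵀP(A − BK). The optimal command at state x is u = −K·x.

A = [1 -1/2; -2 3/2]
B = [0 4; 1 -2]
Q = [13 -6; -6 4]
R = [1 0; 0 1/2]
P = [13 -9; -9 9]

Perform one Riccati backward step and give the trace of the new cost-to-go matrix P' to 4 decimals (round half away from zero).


BᵀP = [-9.0000 9.0000; 70.0000 -54.0000]
S = R + BᵀPB = [1 0; 0 1/2] + [9.0000 -54.0000; -54.0000 388.0000] = [10.0000 -54.0000; -54.0000 388.5000]
BᵀPA = [-27.0000 18.0000; 178.0000 -116.0000]
K = S⁻¹·BᵀPA = [-0.9056 0.7523; 0.3323 -0.1940]
A−BK = [-0.3292 0.2761; -0.4298 0.3596]
AᵀP(A−BK) = [1.3999 -1.1527; -1.1527 0.9525]
P' = Q + AᵀP(A−BK) = [14.3999 -7.1527; -7.1527 4.9525]
tr(P') = 19.3524

19.3524


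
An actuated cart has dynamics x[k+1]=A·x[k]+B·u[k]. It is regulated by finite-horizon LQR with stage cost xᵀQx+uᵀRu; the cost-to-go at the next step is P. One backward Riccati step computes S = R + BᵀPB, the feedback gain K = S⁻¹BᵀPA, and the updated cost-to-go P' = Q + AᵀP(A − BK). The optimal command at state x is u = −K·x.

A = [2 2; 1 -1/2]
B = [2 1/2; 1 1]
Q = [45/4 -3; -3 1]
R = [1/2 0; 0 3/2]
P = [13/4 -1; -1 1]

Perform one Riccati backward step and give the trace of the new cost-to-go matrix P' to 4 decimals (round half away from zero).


14.9617

BᵀP = [5.5000 -1.0000; 0.6250 0.5000]
S = R + BᵀPB = [1/2 0; 0 3/2] + [10.0000 1.7500; 1.7500 0.8125] = [10.5000 1.7500; 1.7500 2.3125]
BᵀPA = [10.0000 11.5000; 1.7500 1.0000]
K = S⁻¹·BᵀPA = [0.9455 1.1708; 0.0412 -0.4536]
A−BK = [0.0884 -0.1149; 0.0133 -1.2172]
AᵀP(A−BK) = [0.4728 0.5854; 0.5854 2.2390]
P' = Q + AᵀP(A−BK) = [11.7228 -2.4146; -2.4146 3.2390]
tr(P') = 14.9617


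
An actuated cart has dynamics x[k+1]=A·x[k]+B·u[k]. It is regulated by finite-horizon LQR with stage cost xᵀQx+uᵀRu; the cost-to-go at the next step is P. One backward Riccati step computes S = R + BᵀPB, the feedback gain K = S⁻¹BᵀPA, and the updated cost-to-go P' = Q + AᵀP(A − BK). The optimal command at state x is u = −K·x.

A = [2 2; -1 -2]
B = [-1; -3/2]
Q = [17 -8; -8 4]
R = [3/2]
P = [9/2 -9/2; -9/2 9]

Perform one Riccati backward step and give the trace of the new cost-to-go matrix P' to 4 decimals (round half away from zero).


102.0000

BᵀP = [2.2500 -9.0000]
S = R + BᵀPB = [3/2] + [11.2500] = [12.7500]
BᵀPA = [13.5000 22.5000]
K = S⁻¹·BᵀPA = [1.0588 1.7647]
A−BK = [3.0588 3.7647; 0.5882 0.6471]
AᵀP(A−BK) = [30.7059 39.1765; 39.1765 50.2941]
P' = Q + AᵀP(A−BK) = [47.7059 31.1765; 31.1765 54.2941]
tr(P') = 102.0000


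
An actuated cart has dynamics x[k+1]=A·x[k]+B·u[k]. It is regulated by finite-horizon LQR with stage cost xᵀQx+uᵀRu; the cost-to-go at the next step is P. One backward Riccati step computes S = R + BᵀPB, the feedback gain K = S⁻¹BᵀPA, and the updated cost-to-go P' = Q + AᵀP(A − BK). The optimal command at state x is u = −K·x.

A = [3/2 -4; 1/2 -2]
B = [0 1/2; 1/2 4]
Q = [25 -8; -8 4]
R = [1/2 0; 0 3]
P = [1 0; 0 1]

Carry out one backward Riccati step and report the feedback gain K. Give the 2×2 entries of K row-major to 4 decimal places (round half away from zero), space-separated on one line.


-0.0659 0.0719 0.1497 -0.5269

BᵀP = [0.0000 0.5000; 0.5000 4.0000]
S = R + BᵀPB = [1/2 0; 0 3] + [0.2500 2.0000; 2.0000 16.2500] = [0.7500 2.0000; 2.0000 19.2500]
BᵀPA = [0.2500 -1.0000; 2.7500 -10.0000]
K = S⁻¹·BᵀPA = [-0.0659 0.0719; 0.1497 -0.5269]
A−BK = [1.4251 -3.7365; -0.0659 0.0719]
AᵀP(A−BK) = [2.1048 -5.5689; -5.5689 14.8024]
P' = Q + AᵀP(A−BK) = [27.1048 -13.5689; -13.5689 18.8024]
tr(P') = 45.9072


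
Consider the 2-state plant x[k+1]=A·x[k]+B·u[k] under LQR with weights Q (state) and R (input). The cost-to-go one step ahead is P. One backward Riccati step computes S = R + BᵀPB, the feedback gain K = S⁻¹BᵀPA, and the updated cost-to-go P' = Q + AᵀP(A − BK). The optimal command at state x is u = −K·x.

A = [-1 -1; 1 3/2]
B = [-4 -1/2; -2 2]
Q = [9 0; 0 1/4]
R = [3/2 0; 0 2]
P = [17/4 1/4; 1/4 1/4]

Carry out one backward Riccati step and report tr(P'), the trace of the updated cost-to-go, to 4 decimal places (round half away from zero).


10.2395

BᵀP = [-17.5000 -1.5000; -1.6250 0.3750]
S = R + BᵀPB = [3/2 0; 0 2] + [73.0000 5.7500; 5.7500 1.5625] = [74.5000 5.7500; 5.7500 3.5625]
BᵀPA = [16.0000 15.2500; 2.0000 2.1875]
K = S⁻¹·BᵀPA = [0.1958 0.1797; 0.2453 0.3240]
A−BK = [-0.0940 -0.1192; 0.9010 1.2114]
AᵀP(A−BK) = [0.3761 0.4769; 0.4769 0.6134]
P' = Q + AᵀP(A−BK) = [9.3761 0.4769; 0.4769 0.8634]
tr(P') = 10.2395


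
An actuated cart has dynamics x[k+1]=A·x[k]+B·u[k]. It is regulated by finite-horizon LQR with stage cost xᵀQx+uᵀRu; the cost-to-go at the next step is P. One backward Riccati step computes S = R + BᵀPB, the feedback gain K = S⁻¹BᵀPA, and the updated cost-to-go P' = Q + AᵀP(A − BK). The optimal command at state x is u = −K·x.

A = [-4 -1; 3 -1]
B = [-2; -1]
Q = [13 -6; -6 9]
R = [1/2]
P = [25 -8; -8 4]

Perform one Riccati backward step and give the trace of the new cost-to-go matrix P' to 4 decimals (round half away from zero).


BᵀP = [-42.0000 12.0000]
S = R + BᵀPB = [1/2] + [72.0000] = [72.5000]
BᵀPA = [204.0000 30.0000]
K = S⁻¹·BᵀPA = [2.8138 0.4138]
A−BK = [1.6276 -0.1724; 5.8138 -0.5862]
AᵀP(A−BK) = [53.9862 -4.4138; -4.4138 0.5862]
P' = Q + AᵀP(A−BK) = [66.9862 -10.4138; -10.4138 9.5862]
tr(P') = 76.5724

76.5724


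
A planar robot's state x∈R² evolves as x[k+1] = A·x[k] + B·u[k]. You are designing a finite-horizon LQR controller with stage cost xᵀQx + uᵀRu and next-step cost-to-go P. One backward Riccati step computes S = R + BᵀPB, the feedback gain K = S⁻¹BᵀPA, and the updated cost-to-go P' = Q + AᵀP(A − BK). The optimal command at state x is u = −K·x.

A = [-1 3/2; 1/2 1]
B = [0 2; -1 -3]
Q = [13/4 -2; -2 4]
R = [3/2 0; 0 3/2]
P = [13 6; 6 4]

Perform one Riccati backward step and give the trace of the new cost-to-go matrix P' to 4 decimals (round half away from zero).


20.9779

BᵀP = [-6.0000 -4.0000; 8.0000 0.0000]
S = R + BᵀPB = [3/2 0; 0 3/2] + [4.0000 0.0000; 0.0000 16.0000] = [5.5000 0.0000; 0.0000 17.5000]
BᵀPA = [4.0000 -13.0000; -8.0000 12.0000]
K = S⁻¹·BᵀPA = [0.7273 -2.3636; -0.4571 0.6857]
A−BK = [-0.0857 0.1286; -0.1442 0.6935]
AᵀP(A−BK) = [1.4338 -4.0597; -4.0597 12.2942]
P' = Q + AᵀP(A−BK) = [4.6838 -6.0597; -6.0597 16.2942]
tr(P') = 20.9779


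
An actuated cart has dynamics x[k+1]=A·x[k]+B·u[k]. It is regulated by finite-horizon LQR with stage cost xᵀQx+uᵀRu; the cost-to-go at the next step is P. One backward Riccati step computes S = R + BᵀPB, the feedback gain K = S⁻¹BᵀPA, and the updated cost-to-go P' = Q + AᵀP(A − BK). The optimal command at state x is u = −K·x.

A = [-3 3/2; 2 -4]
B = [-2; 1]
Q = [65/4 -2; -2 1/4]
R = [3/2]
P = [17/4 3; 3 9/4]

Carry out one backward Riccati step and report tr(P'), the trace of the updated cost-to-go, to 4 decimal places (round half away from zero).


BᵀP = [-5.5000 -3.7500]
S = R + BᵀPB = [3/2] + [7.2500] = [8.7500]
BᵀPA = [9.0000 6.7500]
K = S⁻¹·BᵀPA = [1.0286 0.7714]
A−BK = [-0.9429 3.0429; 0.9714 -4.7714]
AᵀP(A−BK) = [1.9929 0.9321; 0.9321 4.3554]
P' = Q + AᵀP(A−BK) = [18.2429 -1.0679; -1.0679 4.6054]
tr(P') = 22.8482

22.8482


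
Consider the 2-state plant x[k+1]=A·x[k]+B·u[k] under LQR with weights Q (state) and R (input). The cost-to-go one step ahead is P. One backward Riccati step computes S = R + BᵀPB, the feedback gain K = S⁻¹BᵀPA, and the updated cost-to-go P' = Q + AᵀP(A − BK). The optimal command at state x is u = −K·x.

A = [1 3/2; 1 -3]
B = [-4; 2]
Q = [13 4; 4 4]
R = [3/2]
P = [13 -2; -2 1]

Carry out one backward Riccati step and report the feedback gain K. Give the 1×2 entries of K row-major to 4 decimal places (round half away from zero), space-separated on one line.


BᵀP = [-56.0000 10.0000]
S = R + BᵀPB = [3/2] + [244.0000] = [245.5000]
BᵀPA = [-46.0000 -114.0000]
K = S⁻¹·BᵀPA = [-0.1874 -0.4644]
A−BK = [0.2505 -0.3574; 1.3747 -2.0713]
AᵀP(A−BK) = [1.3809 -1.8605; -1.8605 3.3131]
P' = Q + AᵀP(A−BK) = [14.3809 2.1395; 2.1395 7.3131]
tr(P') = 21.6940

-0.1874 -0.4644


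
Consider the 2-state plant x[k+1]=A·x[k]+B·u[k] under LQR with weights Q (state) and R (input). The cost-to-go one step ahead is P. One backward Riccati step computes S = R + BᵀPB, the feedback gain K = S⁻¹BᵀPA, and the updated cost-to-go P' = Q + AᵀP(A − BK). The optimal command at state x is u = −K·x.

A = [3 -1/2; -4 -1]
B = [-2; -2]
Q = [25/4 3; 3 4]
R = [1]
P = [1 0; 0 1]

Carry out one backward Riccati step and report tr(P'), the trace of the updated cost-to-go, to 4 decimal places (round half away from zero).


BᵀP = [-2.0000 -2.0000]
S = R + BᵀPB = [1] + [8.0000] = [9.0000]
BᵀPA = [2.0000 3.0000]
K = S⁻¹·BᵀPA = [0.2222 0.3333]
A−BK = [3.4444 0.1667; -3.5556 -0.3333]
AᵀP(A−BK) = [24.5556 1.8333; 1.8333 0.2500]
P' = Q + AᵀP(A−BK) = [30.8056 4.8333; 4.8333 4.2500]
tr(P') = 35.0556

35.0556


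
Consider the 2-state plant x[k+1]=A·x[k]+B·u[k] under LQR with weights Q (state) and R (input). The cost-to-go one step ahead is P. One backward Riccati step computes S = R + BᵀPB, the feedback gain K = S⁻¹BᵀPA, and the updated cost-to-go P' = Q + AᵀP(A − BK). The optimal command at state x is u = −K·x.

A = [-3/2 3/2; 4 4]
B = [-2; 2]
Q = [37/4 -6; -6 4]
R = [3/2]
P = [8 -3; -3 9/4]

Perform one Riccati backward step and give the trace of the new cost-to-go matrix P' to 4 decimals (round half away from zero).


35.4455

BᵀP = [-22.0000 10.5000]
S = R + BᵀPB = [3/2] + [65.0000] = [66.5000]
BᵀPA = [75.0000 9.0000]
K = S⁻¹·BᵀPA = [1.1278 0.1353]
A−BK = [0.7556 1.7707; 1.7444 3.7293]
AᵀP(A−BK) = [5.4135 7.8496; 7.8496 16.7820]
P' = Q + AᵀP(A−BK) = [14.6635 1.8496; 1.8496 20.7820]
tr(P') = 35.4455


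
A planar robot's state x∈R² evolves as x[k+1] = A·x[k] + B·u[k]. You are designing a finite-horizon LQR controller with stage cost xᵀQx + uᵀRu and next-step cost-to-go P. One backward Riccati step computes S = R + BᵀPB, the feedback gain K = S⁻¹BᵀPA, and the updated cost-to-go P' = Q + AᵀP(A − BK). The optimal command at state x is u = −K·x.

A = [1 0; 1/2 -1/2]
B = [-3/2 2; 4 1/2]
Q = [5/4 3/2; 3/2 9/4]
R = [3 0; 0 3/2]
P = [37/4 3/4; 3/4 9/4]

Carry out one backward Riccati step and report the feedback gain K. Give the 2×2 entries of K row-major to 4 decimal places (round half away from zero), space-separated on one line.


BᵀP = [-10.8750 7.8750; 18.8750 2.6250]
S = R + BᵀPB = [3 0; 0 3/2] + [47.8125 -17.8125; -17.8125 39.0625] = [50.8125 -17.8125; -17.8125 40.5625]
BᵀPA = [-6.9375 -3.9375; 20.1875 -1.3125]
K = S⁻¹·BᵀPA = [0.0448 -0.1050; 0.5174 -0.0785]
A−BK = [0.0325 -0.0006; 0.0620 -0.0408]
AᵀP(A−BK) = [0.4290 -0.0819; -0.0819 0.0461]
P' = Q + AᵀP(A−BK) = [1.6790 1.4181; 1.4181 2.2961]
tr(P') = 3.9751

0.0448 -0.1050 0.5174 -0.0785


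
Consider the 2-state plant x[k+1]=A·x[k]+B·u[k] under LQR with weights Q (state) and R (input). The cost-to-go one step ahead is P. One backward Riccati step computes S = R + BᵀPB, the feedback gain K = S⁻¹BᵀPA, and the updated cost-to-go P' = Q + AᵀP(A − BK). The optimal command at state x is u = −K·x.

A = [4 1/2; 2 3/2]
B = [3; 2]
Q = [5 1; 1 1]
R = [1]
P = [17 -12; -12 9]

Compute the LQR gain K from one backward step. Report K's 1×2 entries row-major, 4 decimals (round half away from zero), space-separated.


1.5652 -0.2935

BᵀP = [27.0000 -18.0000]
S = R + BᵀPB = [1] + [45.0000] = [46.0000]
BᵀPA = [72.0000 -13.5000]
K = S⁻¹·BᵀPA = [1.5652 -0.2935]
A−BK = [-0.6957 1.3804; -1.1304 2.0870]
AᵀP(A−BK) = [3.3043 -1.8696; -1.8696 2.5380]
P' = Q + AᵀP(A−BK) = [8.3043 -0.8696; -0.8696 3.5380]
tr(P') = 11.8424


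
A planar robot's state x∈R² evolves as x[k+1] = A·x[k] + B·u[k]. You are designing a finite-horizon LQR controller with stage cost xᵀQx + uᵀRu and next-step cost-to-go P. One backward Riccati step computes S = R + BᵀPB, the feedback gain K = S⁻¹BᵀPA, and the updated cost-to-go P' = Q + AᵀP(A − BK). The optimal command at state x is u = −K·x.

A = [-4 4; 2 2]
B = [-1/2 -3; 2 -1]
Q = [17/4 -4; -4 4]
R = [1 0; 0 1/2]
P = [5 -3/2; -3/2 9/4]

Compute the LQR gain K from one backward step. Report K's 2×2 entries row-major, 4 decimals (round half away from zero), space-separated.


BᵀP = [-5.5000 5.2500; -13.5000 2.2500]
S = R + BᵀPB = [1 0; 0 1/2] + [13.2500 11.2500; 11.2500 38.2500] = [14.2500 11.2500; 11.2500 38.7500]
BᵀPA = [32.5000 -11.5000; 58.5000 -49.5000]
K = S⁻¹·BᵀPA = [1.4126 0.2614; 1.0996 -1.3533]
A−BK = [0.0050 0.0708; 0.2743 0.1239]
AᵀP(A−BK) = [2.7653 -0.3266; -0.3266 1.0173]
P' = Q + AᵀP(A−BK) = [7.0153 -4.3266; -4.3266 5.0173]
tr(P') = 12.0327

1.4126 0.2614 1.0996 -1.3533


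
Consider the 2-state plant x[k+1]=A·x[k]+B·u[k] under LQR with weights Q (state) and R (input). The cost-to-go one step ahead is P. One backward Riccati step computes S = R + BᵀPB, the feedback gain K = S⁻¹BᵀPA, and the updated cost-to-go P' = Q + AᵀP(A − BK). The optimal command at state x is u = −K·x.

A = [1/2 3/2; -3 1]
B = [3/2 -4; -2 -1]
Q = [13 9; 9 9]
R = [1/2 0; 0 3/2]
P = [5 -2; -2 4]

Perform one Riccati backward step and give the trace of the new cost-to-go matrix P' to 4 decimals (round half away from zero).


BᵀP = [11.5000 -11.0000; -18.0000 4.0000]
S = R + BᵀPB = [1/2 0; 0 3/2] + [39.2500 -35.0000; -35.0000 68.0000] = [39.7500 -35.0000; -35.0000 69.5000]
BᵀPA = [38.7500 6.2500; -21.0000 -23.0000]
K = S⁻¹·BᵀPA = [1.2735 -0.2410; 0.3392 -0.4523]
A−BK = [-0.0536 0.0523; -0.1139 0.0656]
AᵀP(A−BK) = [1.0252 -0.4085; -0.4085 0.3531]
P' = Q + AᵀP(A−BK) = [14.0252 8.5915; 8.5915 9.3531]
tr(P') = 23.3783

23.3783


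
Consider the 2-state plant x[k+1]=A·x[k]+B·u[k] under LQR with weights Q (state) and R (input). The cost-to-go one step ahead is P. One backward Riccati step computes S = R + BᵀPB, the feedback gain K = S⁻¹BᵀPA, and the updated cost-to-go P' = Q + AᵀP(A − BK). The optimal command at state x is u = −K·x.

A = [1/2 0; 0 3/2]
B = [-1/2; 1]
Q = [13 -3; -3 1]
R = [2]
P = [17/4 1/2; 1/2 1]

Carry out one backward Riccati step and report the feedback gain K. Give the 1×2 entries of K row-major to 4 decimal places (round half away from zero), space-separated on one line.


-0.2281 0.3158

BᵀP = [-1.6250 0.7500]
S = R + BᵀPB = [2] + [1.5625] = [3.5625]
BᵀPA = [-0.8125 1.1250]
K = S⁻¹·BᵀPA = [-0.2281 0.3158]
A−BK = [0.3860 0.1579; 0.2281 1.1842]
AᵀP(A−BK) = [0.8772 0.6316; 0.6316 1.8947]
P' = Q + AᵀP(A−BK) = [13.8772 -2.3684; -2.3684 2.8947]
tr(P') = 16.7719


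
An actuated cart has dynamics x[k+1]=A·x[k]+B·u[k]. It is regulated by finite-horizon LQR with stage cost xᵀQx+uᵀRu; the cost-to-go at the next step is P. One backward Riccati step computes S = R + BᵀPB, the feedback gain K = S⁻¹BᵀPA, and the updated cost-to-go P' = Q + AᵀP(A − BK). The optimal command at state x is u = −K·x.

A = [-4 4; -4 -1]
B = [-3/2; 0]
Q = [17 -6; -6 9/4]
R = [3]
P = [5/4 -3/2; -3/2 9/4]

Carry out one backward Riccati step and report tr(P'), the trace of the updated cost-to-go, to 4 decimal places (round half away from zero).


BᵀP = [-1.8750 2.2500]
S = R + BᵀPB = [3] + [2.8125] = [5.8125]
BᵀPA = [-1.5000 -9.7500]
K = S⁻¹·BᵀPA = [-0.2581 -1.6774]
A−BK = [-4.3871 1.4839; -4.0000 -1.0000]
AᵀP(A−BK) = [7.6129 4.4839; 4.4839 17.8952]
P' = Q + AᵀP(A−BK) = [24.6129 -1.5161; -1.5161 20.1452]
tr(P') = 44.7581

44.7581


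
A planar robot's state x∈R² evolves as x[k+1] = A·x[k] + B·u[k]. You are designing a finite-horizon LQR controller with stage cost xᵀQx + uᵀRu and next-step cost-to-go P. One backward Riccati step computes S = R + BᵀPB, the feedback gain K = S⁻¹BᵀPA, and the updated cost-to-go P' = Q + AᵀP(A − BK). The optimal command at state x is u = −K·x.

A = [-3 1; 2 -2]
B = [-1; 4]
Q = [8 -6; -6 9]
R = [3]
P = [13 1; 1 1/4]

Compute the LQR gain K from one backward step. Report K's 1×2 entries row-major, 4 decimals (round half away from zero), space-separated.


BᵀP = [-9.0000 0.0000]
S = R + BᵀPB = [3] + [9.0000] = [12.0000]
BᵀPA = [27.0000 -9.0000]
K = S⁻¹·BᵀPA = [2.2500 -0.7500]
A−BK = [-0.7500 0.2500; -7.0000 1.0000]
AᵀP(A−BK) = [45.2500 -11.7500; -11.7500 3.2500]
P' = Q + AᵀP(A−BK) = [53.2500 -17.7500; -17.7500 12.2500]
tr(P') = 65.5000

2.2500 -0.7500


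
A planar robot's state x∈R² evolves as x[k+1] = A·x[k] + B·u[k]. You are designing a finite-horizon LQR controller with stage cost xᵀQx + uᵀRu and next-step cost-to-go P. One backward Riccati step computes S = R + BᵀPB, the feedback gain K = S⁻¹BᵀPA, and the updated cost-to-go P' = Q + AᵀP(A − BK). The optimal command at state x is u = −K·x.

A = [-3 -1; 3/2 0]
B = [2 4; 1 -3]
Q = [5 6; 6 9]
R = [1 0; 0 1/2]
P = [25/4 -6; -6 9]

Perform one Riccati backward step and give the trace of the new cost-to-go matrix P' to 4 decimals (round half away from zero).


BᵀP = [6.5000 -3.0000; 43.0000 -51.0000]
S = R + BᵀPB = [1 0; 0 1/2] + [10.0000 35.0000; 35.0000 325.0000] = [11.0000 35.0000; 35.0000 325.5000]
BᵀPA = [-24.0000 -6.5000; -205.5000 -43.0000]
K = S⁻¹·BᵀPA = [-0.2630 -0.2593; -0.6031 -0.1042]
A−BK = [-0.0618 -0.0645; -0.0462 -0.0534]
AᵀP(A−BK) = [0.2598 0.1091; 0.1091 0.0830]
P' = Q + AᵀP(A−BK) = [5.2598 6.1091; 6.1091 9.0830]
tr(P') = 14.3428

14.3428


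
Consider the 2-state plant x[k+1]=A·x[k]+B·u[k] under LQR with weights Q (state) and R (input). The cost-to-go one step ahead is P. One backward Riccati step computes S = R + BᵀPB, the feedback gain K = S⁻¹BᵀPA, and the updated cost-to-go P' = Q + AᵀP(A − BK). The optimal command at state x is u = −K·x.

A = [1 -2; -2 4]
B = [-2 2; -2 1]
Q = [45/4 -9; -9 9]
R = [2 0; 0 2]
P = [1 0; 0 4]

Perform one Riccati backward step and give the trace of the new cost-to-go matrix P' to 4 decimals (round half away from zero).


BᵀP = [-2.0000 -8.0000; 2.0000 4.0000]
S = R + BᵀPB = [2 0; 0 2] + [20.0000 -12.0000; -12.0000 8.0000] = [22.0000 -12.0000; -12.0000 10.0000]
BᵀPA = [14.0000 -28.0000; -6.0000 12.0000]
K = S⁻¹·BᵀPA = [0.8947 -1.7895; 0.4737 -0.9474]
A−BK = [1.8421 -3.6842; -0.6842 1.3684]
AᵀP(A−BK) = [7.3158 -14.6316; -14.6316 29.2632]
P' = Q + AᵀP(A−BK) = [18.5658 -23.6316; -23.6316 38.2632]
tr(P') = 56.8289

56.8289


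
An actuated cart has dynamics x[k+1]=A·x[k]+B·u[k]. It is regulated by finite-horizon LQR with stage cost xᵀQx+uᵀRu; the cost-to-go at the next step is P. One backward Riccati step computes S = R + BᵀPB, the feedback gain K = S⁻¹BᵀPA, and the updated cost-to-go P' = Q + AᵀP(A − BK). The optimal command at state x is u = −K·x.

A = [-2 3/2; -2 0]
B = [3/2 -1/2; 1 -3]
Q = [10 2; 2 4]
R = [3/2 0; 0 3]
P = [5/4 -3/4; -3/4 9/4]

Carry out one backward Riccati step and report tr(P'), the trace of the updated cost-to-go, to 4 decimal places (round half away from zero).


BᵀP = [1.1250 1.1250; 1.6250 -6.3750]
S = R + BᵀPB = [3/2 0; 0 3] + [2.8125 -3.9375; -3.9375 18.3125] = [4.3125 -3.9375; -3.9375 21.3125]
BᵀPA = [-4.5000 1.6875; 9.5000 2.4375]
K = S⁻¹·BᵀPA = [-0.7656 0.5963; 0.3043 0.2245]
A−BK = [-0.6994 0.7178; -0.3215 0.0773]
AᵀP(A−BK) = [1.6638 -0.9497; -0.9497 1.2589]
P' = Q + AᵀP(A−BK) = [11.6638 1.0503; 1.0503 5.2589]
tr(P') = 16.9227

16.9227


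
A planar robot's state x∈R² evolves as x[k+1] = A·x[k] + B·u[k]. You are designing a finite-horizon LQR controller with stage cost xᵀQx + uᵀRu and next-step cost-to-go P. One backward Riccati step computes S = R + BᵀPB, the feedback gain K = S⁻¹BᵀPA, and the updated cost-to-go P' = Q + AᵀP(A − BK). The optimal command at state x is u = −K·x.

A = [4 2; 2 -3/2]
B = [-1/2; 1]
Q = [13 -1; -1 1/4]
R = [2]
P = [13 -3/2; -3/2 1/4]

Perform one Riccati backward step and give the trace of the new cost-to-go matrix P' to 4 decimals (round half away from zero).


87.4911

BᵀP = [-8.0000 1.0000]
S = R + BᵀPB = [2] + [5.0000] = [7.0000]
BᵀPA = [-30.0000 -17.5000]
K = S⁻¹·BᵀPA = [-4.2857 -2.5000]
A−BK = [1.8571 0.7500; 6.2857 1.0000]
AᵀP(A−BK) = [56.4286 31.2500; 31.2500 17.8125]
P' = Q + AᵀP(A−BK) = [69.4286 30.2500; 30.2500 18.0625]
tr(P') = 87.4911


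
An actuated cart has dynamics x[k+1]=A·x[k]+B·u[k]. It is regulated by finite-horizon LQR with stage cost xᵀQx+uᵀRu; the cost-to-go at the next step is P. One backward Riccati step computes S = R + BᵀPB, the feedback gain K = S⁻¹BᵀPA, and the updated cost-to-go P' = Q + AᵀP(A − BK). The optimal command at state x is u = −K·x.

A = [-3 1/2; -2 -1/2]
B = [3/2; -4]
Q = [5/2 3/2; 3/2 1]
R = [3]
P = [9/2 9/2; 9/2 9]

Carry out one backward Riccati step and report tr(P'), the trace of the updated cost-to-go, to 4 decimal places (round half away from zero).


BᵀP = [-11.2500 -29.2500]
S = R + BᵀPB = [3] + [100.1250] = [103.1250]
BᵀPA = [92.2500 9.0000]
K = S⁻¹·BᵀPA = [0.8945 0.0873]
A−BK = [-4.3418 0.3691; 1.5782 -0.1509]
AᵀP(A−BK) = [47.9782 -3.5509; -3.5509 0.3395]
P' = Q + AᵀP(A−BK) = [50.4782 -2.0509; -2.0509 1.3395]
tr(P') = 51.8177

51.8177


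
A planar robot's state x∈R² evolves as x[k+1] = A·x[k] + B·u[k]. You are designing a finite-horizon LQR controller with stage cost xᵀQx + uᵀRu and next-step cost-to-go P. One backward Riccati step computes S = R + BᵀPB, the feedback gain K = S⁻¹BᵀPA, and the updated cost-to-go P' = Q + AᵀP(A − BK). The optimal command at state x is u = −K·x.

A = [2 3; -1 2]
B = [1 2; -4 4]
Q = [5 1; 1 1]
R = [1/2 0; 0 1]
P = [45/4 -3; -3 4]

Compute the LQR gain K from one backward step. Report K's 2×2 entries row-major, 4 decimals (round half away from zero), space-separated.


0.8252 0.6563 0.5701 1.1429

BᵀP = [23.2500 -19.0000; 10.5000 10.0000]
S = R + BᵀPB = [1/2 0; 0 1] + [99.2500 -29.5000; -29.5000 61.0000] = [99.7500 -29.5000; -29.5000 62.0000]
BᵀPA = [65.5000 31.7500; 11.0000 51.5000]
K = S⁻¹·BᵀPA = [0.8252 0.6563; 0.5701 1.1429]
A−BK = [0.0346 0.0579; 0.0207 0.0535]
AᵀP(A−BK) = [0.6764 0.9402; 0.9402 1.5522]
P' = Q + AᵀP(A−BK) = [5.6764 1.9402; 1.9402 2.5522]
tr(P') = 8.2286


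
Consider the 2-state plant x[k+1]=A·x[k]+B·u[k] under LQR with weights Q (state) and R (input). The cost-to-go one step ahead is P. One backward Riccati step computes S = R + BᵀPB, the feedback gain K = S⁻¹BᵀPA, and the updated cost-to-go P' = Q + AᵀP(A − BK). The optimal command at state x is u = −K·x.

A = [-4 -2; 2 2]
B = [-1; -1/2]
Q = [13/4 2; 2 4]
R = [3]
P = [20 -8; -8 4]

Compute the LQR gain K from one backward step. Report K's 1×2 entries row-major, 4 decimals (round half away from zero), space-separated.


4.7500 2.7500

BᵀP = [-16.0000 6.0000]
S = R + BᵀPB = [3] + [13.0000] = [16.0000]
BᵀPA = [76.0000 44.0000]
K = S⁻¹·BᵀPA = [4.7500 2.7500]
A−BK = [0.7500 0.7500; 4.3750 3.3750]
AᵀP(A−BK) = [103.0000 63.0000; 63.0000 39.0000]
P' = Q + AᵀP(A−BK) = [106.2500 65.0000; 65.0000 43.0000]
tr(P') = 149.2500


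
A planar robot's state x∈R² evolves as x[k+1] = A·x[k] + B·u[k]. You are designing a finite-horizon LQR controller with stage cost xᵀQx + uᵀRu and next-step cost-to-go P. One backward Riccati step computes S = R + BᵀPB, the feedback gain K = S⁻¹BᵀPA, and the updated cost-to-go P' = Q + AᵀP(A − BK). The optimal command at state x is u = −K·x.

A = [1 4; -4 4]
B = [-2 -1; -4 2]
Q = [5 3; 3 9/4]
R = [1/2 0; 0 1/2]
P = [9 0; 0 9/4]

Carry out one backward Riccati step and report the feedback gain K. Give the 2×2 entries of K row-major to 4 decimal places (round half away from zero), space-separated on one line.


0.2483 -1.4897 -1.4595 -0.9730

BᵀP = [-18.0000 -9.0000; -9.0000 4.5000]
S = R + BᵀPB = [1/2 0; 0 1/2] + [72.0000 0.0000; 0.0000 18.0000] = [72.5000 0.0000; 0.0000 18.5000]
BᵀPA = [18.0000 -108.0000; -27.0000 -18.0000]
K = S⁻¹·BᵀPA = [0.2483 -1.4897; -1.4595 -0.9730]
A−BK = [0.0371 0.0477; -0.0880 -0.0127]
AᵀP(A−BK) = [1.1256 0.5435; 0.5435 1.6037]
P' = Q + AᵀP(A−BK) = [6.1256 3.5435; 3.5435 3.8537]
tr(P') = 9.9794


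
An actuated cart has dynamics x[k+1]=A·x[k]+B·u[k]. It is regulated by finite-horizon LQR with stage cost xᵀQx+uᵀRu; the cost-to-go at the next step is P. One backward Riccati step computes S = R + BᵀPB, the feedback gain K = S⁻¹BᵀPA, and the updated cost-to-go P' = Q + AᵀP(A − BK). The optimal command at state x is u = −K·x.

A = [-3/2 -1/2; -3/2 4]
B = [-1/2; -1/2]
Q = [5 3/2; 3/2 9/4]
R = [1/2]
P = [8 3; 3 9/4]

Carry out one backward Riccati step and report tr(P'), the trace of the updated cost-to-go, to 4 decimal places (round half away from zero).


24.0925

BᵀP = [-5.5000 -2.6250]
S = R + BᵀPB = [1/2] + [4.0625] = [4.5625]
BᵀPA = [12.1875 -7.7500]
K = S⁻¹·BᵀPA = [2.6712 -1.6986]
A−BK = [-0.1644 -1.3493; -0.1644 3.1507]
AᵀP(A−BK) = [4.0068 -2.5479; -2.5479 12.8356]
P' = Q + AᵀP(A−BK) = [9.0068 -1.0479; -1.0479 15.0856]
tr(P') = 24.0925


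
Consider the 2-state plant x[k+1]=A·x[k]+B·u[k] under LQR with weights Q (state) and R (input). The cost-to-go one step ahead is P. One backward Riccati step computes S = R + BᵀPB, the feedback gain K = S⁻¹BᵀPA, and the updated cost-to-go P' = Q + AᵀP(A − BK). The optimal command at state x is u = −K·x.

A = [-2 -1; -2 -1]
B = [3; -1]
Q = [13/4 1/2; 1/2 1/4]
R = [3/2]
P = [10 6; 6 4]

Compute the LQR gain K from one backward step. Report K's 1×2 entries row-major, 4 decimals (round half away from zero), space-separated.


-1.2773 -0.6387

BᵀP = [24.0000 14.0000]
S = R + BᵀPB = [3/2] + [58.0000] = [59.5000]
BᵀPA = [-76.0000 -38.0000]
K = S⁻¹·BᵀPA = [-1.2773 -0.6387]
A−BK = [1.8319 0.9160; -3.2773 -1.6387]
AᵀP(A−BK) = [6.9244 3.4622; 3.4622 1.7311]
P' = Q + AᵀP(A−BK) = [10.1744 3.9622; 3.9622 1.9811]
tr(P') = 12.1555


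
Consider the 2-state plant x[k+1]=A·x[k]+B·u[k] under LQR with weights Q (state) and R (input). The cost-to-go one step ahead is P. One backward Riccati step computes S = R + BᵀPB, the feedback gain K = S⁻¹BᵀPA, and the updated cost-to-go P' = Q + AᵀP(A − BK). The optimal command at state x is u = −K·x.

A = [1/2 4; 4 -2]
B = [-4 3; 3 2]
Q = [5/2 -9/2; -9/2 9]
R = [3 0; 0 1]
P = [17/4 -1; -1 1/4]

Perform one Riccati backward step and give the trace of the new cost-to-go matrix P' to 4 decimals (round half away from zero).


13.2140

BᵀP = [-20.0000 4.7500; 10.7500 -2.5000]
S = R + BᵀPB = [3 0; 0 1] + [94.2500 -50.5000; -50.5000 27.2500] = [97.2500 -50.5000; -50.5000 28.2500]
BᵀPA = [9.0000 -89.5000; -4.6250 48.0000]
K = S⁻¹·BᵀPA = [0.1050 -0.5297; 0.0239 0.7523]
A−BK = [0.8481 -0.3755; 3.6372 -1.9156]
AᵀP(A−BK) = [0.2284 -0.2537; -0.2537 1.4856]
P' = Q + AᵀP(A−BK) = [2.7284 -4.7537; -4.7537 10.4856]
tr(P') = 13.2140


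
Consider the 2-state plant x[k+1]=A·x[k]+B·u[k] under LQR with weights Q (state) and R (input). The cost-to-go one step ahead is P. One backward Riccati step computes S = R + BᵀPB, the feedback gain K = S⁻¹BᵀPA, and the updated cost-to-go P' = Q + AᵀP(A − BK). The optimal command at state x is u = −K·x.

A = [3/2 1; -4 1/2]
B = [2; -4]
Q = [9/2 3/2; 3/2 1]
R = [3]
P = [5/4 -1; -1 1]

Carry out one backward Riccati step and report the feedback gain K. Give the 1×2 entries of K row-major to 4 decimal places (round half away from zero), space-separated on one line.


0.8438 0.0875

BᵀP = [6.5000 -6.0000]
S = R + BᵀPB = [3] + [37.0000] = [40.0000]
BᵀPA = [33.7500 3.5000]
K = S⁻¹·BᵀPA = [0.8438 0.0875]
A−BK = [-0.1875 0.8250; -0.6250 0.8500]
AᵀP(A−BK) = [2.3359 0.1719; 0.1719 0.1938]
P' = Q + AᵀP(A−BK) = [6.8359 1.6719; 1.6719 1.1938]
tr(P') = 8.0297


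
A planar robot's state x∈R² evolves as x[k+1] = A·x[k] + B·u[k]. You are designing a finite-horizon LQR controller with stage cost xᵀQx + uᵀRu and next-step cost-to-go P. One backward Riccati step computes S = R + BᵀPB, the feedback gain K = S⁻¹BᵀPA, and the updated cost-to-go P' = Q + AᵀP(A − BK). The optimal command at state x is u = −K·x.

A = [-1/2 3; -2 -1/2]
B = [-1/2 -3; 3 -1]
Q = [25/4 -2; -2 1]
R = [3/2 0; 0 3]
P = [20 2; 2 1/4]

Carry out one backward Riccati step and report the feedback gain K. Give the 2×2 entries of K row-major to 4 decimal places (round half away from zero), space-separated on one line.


BᵀP = [-4.0000 -0.2500; -62.0000 -6.2500]
S = R + BᵀPB = [3/2 0; 0 3] + [1.2500 12.2500; 12.2500 192.2500] = [2.7500 12.2500; 12.2500 195.2500]
BᵀPA = [2.5000 -11.8750; 43.5000 -182.8750]
K = S⁻¹·BᵀPA = [-0.1157 -0.2026; 0.2300 -0.9239]
A−BK = [0.1323 0.1270; -1.4229 -0.8162]
AᵀP(A−BK) = [0.2821 -0.5535; -0.5535 2.6968]
P' = Q + AᵀP(A−BK) = [6.5321 -2.5535; -2.5535 3.6968]
tr(P') = 10.2289

-0.1157 -0.2026 0.2300 -0.9239


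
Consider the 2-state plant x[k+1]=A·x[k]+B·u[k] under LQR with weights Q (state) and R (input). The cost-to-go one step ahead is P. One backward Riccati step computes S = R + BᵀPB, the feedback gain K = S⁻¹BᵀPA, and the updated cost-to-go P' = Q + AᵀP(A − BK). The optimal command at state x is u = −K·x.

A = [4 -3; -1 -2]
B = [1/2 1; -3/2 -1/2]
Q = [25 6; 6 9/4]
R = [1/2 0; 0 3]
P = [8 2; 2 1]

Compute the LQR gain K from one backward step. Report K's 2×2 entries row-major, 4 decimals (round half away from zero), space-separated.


0.5812 0.7863 2.7863 -2.7009

BᵀP = [1.0000 -0.5000; 7.0000 1.5000]
S = R + BᵀPB = [1/2 0; 0 3] + [1.2500 1.2500; 1.2500 6.2500] = [1.7500 1.2500; 1.2500 9.2500]
BᵀPA = [4.5000 -2.0000; 26.5000 -24.0000]
K = S⁻¹·BᵀPA = [0.5812 0.7863; 2.7863 -2.7009]
A−BK = [0.9231 -0.6923; 1.2650 -2.1709]
AᵀP(A−BK) = [36.5470 -35.9658; -35.9658 36.7521]
P' = Q + AᵀP(A−BK) = [61.5470 -29.9658; -29.9658 39.0021]
tr(P') = 100.5491


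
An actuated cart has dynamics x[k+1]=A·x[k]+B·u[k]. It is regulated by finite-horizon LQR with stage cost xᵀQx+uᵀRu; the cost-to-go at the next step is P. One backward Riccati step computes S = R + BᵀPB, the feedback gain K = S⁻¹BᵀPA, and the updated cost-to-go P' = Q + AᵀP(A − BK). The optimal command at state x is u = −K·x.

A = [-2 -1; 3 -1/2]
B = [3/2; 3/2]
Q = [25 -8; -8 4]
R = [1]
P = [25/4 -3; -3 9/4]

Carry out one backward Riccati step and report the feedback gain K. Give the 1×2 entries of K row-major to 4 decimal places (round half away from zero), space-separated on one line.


-1.9811 -0.6509

BᵀP = [4.8750 -1.1250]
S = R + BᵀPB = [1] + [5.6250] = [6.6250]
BᵀPA = [-13.1250 -4.3125]
K = S⁻¹·BᵀPA = [-1.9811 -0.6509]
A−BK = [0.9717 -0.0236; 5.9717 0.4764]
AᵀP(A−BK) = [55.2476 6.5814; 6.5814 1.0053]
P' = Q + AᵀP(A−BK) = [80.2476 -1.4186; -1.4186 5.0053]
tr(P') = 85.2529


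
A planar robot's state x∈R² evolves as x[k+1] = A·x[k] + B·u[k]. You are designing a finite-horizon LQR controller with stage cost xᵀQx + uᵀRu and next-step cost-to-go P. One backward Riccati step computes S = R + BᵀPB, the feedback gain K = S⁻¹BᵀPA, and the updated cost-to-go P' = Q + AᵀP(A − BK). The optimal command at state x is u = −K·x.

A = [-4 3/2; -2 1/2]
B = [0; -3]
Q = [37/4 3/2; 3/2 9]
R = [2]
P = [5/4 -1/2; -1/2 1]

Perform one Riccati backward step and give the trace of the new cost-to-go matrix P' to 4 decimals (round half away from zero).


36.5114

BᵀP = [1.5000 -3.0000]
S = R + BᵀPB = [2] + [9.0000] = [11.0000]
BᵀPA = [0.0000 0.7500]
K = S⁻¹·BᵀPA = [0.0000 0.0682]
A−BK = [-4.0000 1.5000; -2.0000 0.7045]
AᵀP(A−BK) = [16.0000 -6.0000; -6.0000 2.2614]
P' = Q + AᵀP(A−BK) = [25.2500 -4.5000; -4.5000 11.2614]
tr(P') = 36.5114


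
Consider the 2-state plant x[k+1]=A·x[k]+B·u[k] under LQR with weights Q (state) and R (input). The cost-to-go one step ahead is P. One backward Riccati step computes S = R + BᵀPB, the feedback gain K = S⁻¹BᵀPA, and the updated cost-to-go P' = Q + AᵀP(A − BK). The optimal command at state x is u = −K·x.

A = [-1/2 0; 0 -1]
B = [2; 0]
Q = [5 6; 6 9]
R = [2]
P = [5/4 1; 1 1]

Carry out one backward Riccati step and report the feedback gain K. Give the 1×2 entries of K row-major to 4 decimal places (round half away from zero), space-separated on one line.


BᵀP = [2.5000 2.0000]
S = R + BᵀPB = [2] + [5.0000] = [7.0000]
BᵀPA = [-1.2500 -2.0000]
K = S⁻¹·BᵀPA = [-0.1786 -0.2857]
A−BK = [-0.1429 0.5714; 0.0000 -1.0000]
AᵀP(A−BK) = [0.0893 0.1429; 0.1429 0.4286]
P' = Q + AᵀP(A−BK) = [5.0893 6.1429; 6.1429 9.4286]
tr(P') = 14.5179

-0.1786 -0.2857


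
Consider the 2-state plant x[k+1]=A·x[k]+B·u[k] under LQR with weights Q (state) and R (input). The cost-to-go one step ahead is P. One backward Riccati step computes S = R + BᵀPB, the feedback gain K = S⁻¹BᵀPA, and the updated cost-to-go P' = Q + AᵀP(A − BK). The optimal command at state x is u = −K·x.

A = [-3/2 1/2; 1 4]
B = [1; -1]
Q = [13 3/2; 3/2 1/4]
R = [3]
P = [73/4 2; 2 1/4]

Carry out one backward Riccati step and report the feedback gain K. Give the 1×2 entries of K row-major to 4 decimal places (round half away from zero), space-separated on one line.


-1.2929 0.8643

BᵀP = [16.2500 1.7500]
S = R + BᵀPB = [3] + [14.5000] = [17.5000]
BᵀPA = [-22.6250 15.1250]
K = S⁻¹·BᵀPA = [-1.2929 0.8643]
A−BK = [-0.2071 -0.3643; -0.2929 4.8643]
AᵀP(A−BK) = [6.0616 -4.1330; -4.1330 3.4902]
P' = Q + AᵀP(A−BK) = [19.0616 -2.6330; -2.6330 3.7402]
tr(P') = 22.8018
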